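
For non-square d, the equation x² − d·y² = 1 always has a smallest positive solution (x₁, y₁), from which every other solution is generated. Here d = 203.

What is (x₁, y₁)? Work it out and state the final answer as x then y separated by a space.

57 4

[14; 4,28] for √203; ℓ=2 ⇒ convergent index 1
k=0  a_k=14  p_k/q_k = 14/1
k=1  a_k=4  p_k/q_k = 57/4
(x₁, y₁) = (57, 4);  57² − 203·4² = 1 ✓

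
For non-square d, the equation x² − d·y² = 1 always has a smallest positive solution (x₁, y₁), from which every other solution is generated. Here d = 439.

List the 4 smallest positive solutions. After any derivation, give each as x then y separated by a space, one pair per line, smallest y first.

440 21
387199 18480
340734680 16262379
299846131201 14310875040

√439 = [20; 1,19,1,40, …], period ℓ=4 (even) → k=3
step 0: (20, 1)  from 20·(1,0) + (0,1)
step 1: (21, 1)  from 1·(20,1) + (1,0)
step 2: (419, 20)  from 19·(21,1) + (20,1)
step 3: (440, 21)  from 1·(419,20) + (21,1)
(x₁, y₁) = (440, 21);  440² − 439·21² = 1 ✓
k=2:  x_2 = 440·440+439·21·21 = 387199,  y_2 = 440·21+21·440 = 18480
k=3:  x_3 = 440·387199+439·21·18480 = 340734680,  y_3 = 440·18480+21·387199 = 16262379
k=4:  x_4 = 440·340734680+439·21·16262379 = 299846131201,  y_4 = 440·16262379+21·340734680 = 14310875040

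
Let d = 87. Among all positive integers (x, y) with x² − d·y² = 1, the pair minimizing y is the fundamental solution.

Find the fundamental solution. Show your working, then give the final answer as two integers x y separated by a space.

√87 = [9; 3,18, …], period ℓ=2 (even) → k=1
i=0: a=9 ⇒ p=9, q=1
i=1: a=3 ⇒ p=28, q=3
(x₁, y₁) = (28, 3);  28² − 87·3² = 1 ✓

28 3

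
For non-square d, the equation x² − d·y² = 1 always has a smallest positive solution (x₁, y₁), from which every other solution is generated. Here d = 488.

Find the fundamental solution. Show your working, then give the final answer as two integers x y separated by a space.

d=488: √d = [22; 11,44] (ℓ=2, even), read p_1/q_1
k=0  a_k=22  p_k/q_k = 22/1
k=1  a_k=11  p_k/q_k = 243/11
→ (243, 11).  Check: 243²=59049, 488·11²=59048, difference 1.

243 11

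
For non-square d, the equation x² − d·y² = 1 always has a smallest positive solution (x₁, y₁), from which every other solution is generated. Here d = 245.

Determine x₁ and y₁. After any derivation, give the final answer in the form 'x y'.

51841 3312

d=245: √d = [15; 1,1,1,7,6,7,1,1,1,30] (ℓ=10, even), read p_9/q_9
k=0  a_k=15  p_k/q_k = 15/1
…
k=4  a_k=7  p_k/q_k = 360/23
k=5  a_k=6  p_k/q_k = 2207/141
k=6  a_k=7  p_k/q_k = 15809/1010
k=7  a_k=1  p_k/q_k = 18016/1151
k=8  a_k=1  p_k/q_k = 33825/2161
k=9  a_k=1  p_k/q_k = 51841/3312
fundamental: x₁=51841, y₁=3312  (since 2687489281 − 245·10969344 = 1)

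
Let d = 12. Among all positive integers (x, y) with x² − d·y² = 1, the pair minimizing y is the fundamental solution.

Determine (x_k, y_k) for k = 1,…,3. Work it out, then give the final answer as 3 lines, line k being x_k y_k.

d=12: √d = [3; 2,6] (ℓ=2, even), read p_1/q_1
i=0: a=3 ⇒ p=3, q=1
i=1: a=2 ⇒ p=7, q=2
→ (7, 2).  Check: 7²=49, 12·2²=48, difference 1.
(7+2√12)^2 = 97 + 28√12
(7+2√12)^3 = 1351 + 390√12

7 2
97 28
1351 390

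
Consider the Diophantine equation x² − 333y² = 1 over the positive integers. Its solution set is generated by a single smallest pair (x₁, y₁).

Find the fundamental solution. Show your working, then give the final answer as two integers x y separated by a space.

73 4

√333 → a₀=18, period (4,36); ℓ=2 even so k=1
i=0: a=18 ⇒ p=18, q=1
i=1: a=4 ⇒ p=73, q=4
fundamental: x₁=73, y₁=4  (since 5329 − 333·16 = 1)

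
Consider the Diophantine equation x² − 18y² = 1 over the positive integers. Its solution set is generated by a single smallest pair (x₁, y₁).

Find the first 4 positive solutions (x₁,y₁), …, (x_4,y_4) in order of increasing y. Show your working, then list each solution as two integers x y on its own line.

d=18: √d = [4; 4,8] (ℓ=2, even), read p_1/q_1
k=0  a_k=4  p_k/q_k = 4/1
k=1  a_k=4  p_k/q_k = 17/4
→ (17, 4).  Check: 17²=289, 18·4²=288, difference 1.
(x_2, y_2) = (17·17 + 18·4·4, 17·4 + 4·17) = (577, 136)
(x_3, y_3) = (17·577 + 18·4·136, 17·136 + 4·577) = (19601, 4620)
(x_4, y_4) = (17·19601 + 18·4·4620, 17·4620 + 4·19601) = (665857, 156944)

17 4
577 136
19601 4620
665857 156944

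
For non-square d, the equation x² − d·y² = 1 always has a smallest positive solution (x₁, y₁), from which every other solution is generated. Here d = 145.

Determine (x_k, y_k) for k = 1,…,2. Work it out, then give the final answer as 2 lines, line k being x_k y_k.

√145 → a₀=12, period (24); ℓ=1 odd so k=1
step 0: (12, 1)  from 12·(1,0) + (0,1)
step 1: (289, 24)  from 24·(12,1) + (1,0)
(x₁, y₁) = (289, 24);  289² − 145·24² = 1 ✓
k=2:  x_2 = 289·289+145·24·24 = 167041,  y_2 = 289·24+24·289 = 13872

289 24
167041 13872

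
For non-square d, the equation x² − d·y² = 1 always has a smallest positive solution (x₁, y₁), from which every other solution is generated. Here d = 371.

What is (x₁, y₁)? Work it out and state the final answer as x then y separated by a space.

[19; 3,1,4,1,3,38] for √371; ℓ=6 ⇒ convergent index 5
a_0=19:  p_0=19·1+0=19,  q_0=19·0+1=1
…
a_2=1:  p_2=1·58+19=77,  q_2=1·3+1=4
…
a_4=1:  p_4=1·366+77=443,  q_4=1·19+4=23
a_5=3:  p_5=3·443+366=1695,  q_5=3·23+19=88
→ (1695, 88).  Check: 1695²=2873025, 371·88²=2873024, difference 1.

1695 88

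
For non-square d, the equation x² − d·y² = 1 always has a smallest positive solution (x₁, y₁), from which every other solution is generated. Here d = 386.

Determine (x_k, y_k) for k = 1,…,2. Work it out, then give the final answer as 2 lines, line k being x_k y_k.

111555 5678
24889036049 1266818580

√386 = [19; 1,1,1,4,1,18,1,4,1,1,1,38, …], period ℓ=12 (even) → k=11
step 0: (19, 1)  from 19·(1,0) + (0,1)
step 1: (20, 1)  from 1·(19,1) + (1,0)
step 2: (39, 2)  from 1·(20,1) + (19,1)
step 3: (59, 3)  from 1·(39,2) + (20,1)
step 4: (275, 14)  from 4·(59,3) + (39,2)
…
step 6: (6287, 320)  from 18·(334,17) + (275,14)
…
step 8: (32771, 1668)  from 4·(6621,337) + (6287,320)
…
step 10: (72163, 3673)  from 1·(39392,2005) + (32771,1668)
step 11: (111555, 5678)  from 1·(72163,3673) + (39392,2005)
(x₁, y₁) = (111555, 5678);  111555² − 386·5678² = 1 ✓
(x_2, y_2) = (111555·111555 + 386·5678·5678, 111555·5678 + 5678·111555) = (24889036049, 1266818580)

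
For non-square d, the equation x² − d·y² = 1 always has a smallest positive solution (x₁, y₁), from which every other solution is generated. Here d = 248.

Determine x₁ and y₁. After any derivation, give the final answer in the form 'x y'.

63 4

√248 = [15; 1,2,1,30, …], period ℓ=4 (even) → k=3
a_0=15:  p_0=15·1+0=15,  q_0=15·0+1=1
…
a_2=2:  p_2=2·16+15=47,  q_2=2·1+1=3
a_3=1:  p_3=1·47+16=63,  q_3=1·3+1=4
(x₁, y₁) = (63, 4);  63² − 248·4² = 1 ✓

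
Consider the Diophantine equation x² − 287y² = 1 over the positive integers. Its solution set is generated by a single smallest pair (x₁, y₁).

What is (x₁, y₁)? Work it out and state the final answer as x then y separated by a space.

[16; 1,15,1,32] for √287; ℓ=4 ⇒ convergent index 3
k=0  a_k=16  p_k/q_k = 16/1
k=1  a_k=1  p_k/q_k = 17/1
k=2  a_k=15  p_k/q_k = 271/16
k=3  a_k=1  p_k/q_k = 288/17
(x₁, y₁) = (288, 17);  288² − 287·17² = 1 ✓

288 17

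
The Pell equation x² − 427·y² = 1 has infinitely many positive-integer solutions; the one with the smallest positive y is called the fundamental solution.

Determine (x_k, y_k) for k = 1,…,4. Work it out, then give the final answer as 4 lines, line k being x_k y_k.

62 3
7687 372
953126 46125
118179937 5719128

[20; 1,1,1,40] for √427; ℓ=4 ⇒ convergent index 3
i=0: a=20 ⇒ p=20, q=1
…
i=2: a=1 ⇒ p=41, q=2
i=3: a=1 ⇒ p=62, q=3
→ (62, 3).  Check: 62²=3844, 427·3²=3843, difference 1.
(x_2, y_2) = (62·62 + 427·3·3, 62·3 + 3·62) = (7687, 372)
(x_3, y_3) = (62·7687 + 427·3·372, 62·372 + 3·7687) = (953126, 46125)
(x_4, y_4) = (62·953126 + 427·3·46125, 62·46125 + 3·953126) = (118179937, 5719128)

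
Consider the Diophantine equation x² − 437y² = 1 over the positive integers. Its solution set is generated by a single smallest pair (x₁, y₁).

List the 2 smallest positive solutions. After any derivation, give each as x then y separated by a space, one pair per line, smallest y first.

4599 220
42301601 2023560

√437 = [20; 1,9,2,9,1,40, …], period ℓ=6 (even) → k=5
k=0  a_k=20  p_k/q_k = 20/1
…
k=2  a_k=9  p_k/q_k = 209/10
k=3  a_k=2  p_k/q_k = 439/21
k=4  a_k=9  p_k/q_k = 4160/199
k=5  a_k=1  p_k/q_k = 4599/220
(x₁, y₁) = (4599, 220);  4599² − 437·220² = 1 ✓
k=2:  x_2 = 4599·4599+437·220·220 = 42301601,  y_2 = 4599·220+220·4599 = 2023560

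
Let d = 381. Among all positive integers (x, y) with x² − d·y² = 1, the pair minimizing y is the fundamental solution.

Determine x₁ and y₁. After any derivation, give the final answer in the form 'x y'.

1015 52

√381 = [19; 1,1,12,1,1,38, …], period ℓ=6 (even) → k=5
step 0: (19, 1)  from 19·(1,0) + (0,1)
…
step 2: (39, 2)  from 1·(20,1) + (19,1)
…
step 4: (527, 27)  from 1·(488,25) + (39,2)
step 5: (1015, 52)  from 1·(527,27) + (488,25)
fundamental: x₁=1015, y₁=52  (since 1030225 − 381·2704 = 1)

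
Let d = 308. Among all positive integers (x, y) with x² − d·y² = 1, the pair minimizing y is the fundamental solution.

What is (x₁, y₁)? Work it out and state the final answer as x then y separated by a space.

351 20

[17; 1,1,4,1,1,34] for √308; ℓ=6 ⇒ convergent index 5
k=0  a_k=17  p_k/q_k = 17/1
k=1  a_k=1  p_k/q_k = 18/1
…
k=4  a_k=1  p_k/q_k = 193/11
k=5  a_k=1  p_k/q_k = 351/20
(x₁, y₁) = (351, 20);  351² − 308·20² = 1 ✓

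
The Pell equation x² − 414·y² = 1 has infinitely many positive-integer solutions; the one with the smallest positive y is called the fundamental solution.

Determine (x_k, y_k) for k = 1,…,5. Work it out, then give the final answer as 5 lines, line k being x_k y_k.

√414 → a₀=20, period (2,1,7,2,7,1,2,40); ℓ=8 even so k=7
i=0: a=20 ⇒ p=20, q=1
i=1: a=2 ⇒ p=41, q=2
i=2: a=1 ⇒ p=61, q=3
i=3: a=7 ⇒ p=468, q=23
i=4: a=2 ⇒ p=997, q=49
i=5: a=7 ⇒ p=7447, q=366
i=6: a=1 ⇒ p=8444, q=415
i=7: a=2 ⇒ p=24335, q=1196
→ (24335, 1196).  Check: 24335²=592192225, 414·1196²=592192224, difference 1.
n=2: (24335,1196)∘(24335,1196) = (24335·24335+414·1196·1196, 24335·1196+1196·24335) = (1184384449,58209320)
n=3: (1184384449,58209320)∘(24335,1196) = (24335·1184384449+414·1196·58209320, 24335·58209320+1196·1184384449) = (57643991108495,2833047603204)
n=4: (57643991108495,2833047603204)∘(24335,1196) = (24335·57643991108495+414·1196·2833047603204, 24335·2833047603204+1196·57643991108495) = (2805533046066067201,137884426789729360)
n=5: (2805533046066067201,137884426789729360)∘(24335,1196) = (24335·2805533046066067201+414·1196·137884426789729360, 24335·137884426789729360+1196·2805533046066067201) = (136545293294391499564175,6710835049023080347996)

24335 1196
1184384449 58209320
57643991108495 2833047603204
2805533046066067201 137884426789729360
136545293294391499564175 6710835049023080347996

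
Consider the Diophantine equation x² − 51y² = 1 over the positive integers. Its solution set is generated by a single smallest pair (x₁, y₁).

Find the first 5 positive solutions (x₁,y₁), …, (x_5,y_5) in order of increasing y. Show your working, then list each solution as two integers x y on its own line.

[7; 7,14] for √51; ℓ=2 ⇒ convergent index 1
i=0: a=7 ⇒ p=7, q=1
i=1: a=7 ⇒ p=50, q=7
(x₁, y₁) = (50, 7);  50² − 51·7² = 1 ✓
(x_2, y_2) = (50·50 + 51·7·7, 50·7 + 7·50) = (4999, 700)
(x_3, y_3) = (50·4999 + 51·7·700, 50·700 + 7·4999) = (499850, 69993)
(x_4, y_4) = (50·499850 + 51·7·69993, 50·69993 + 7·499850) = (49980001, 6998600)
(x_5, y_5) = (50·49980001 + 51·7·6998600, 50·6998600 + 7·49980001) = (4997500250, 699790007)

50 7
4999 700
499850 69993
49980001 6998600
4997500250 699790007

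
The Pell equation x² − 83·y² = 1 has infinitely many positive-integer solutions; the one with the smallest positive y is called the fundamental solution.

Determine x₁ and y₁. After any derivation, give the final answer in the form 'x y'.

82 9

√83 → a₀=9, period (9,18); ℓ=2 even so k=1
step 0: (9, 1)  from 9·(1,0) + (0,1)
step 1: (82, 9)  from 9·(9,1) + (1,0)
(x₁, y₁) = (82, 9);  82² − 83·9² = 1 ✓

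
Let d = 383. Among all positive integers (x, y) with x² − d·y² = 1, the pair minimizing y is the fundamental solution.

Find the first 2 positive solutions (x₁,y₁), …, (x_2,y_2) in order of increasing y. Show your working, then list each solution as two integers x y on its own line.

18768 959
704475647 35997024

[19; 1,1,3,19,3,1,1,38] for √383; ℓ=8 ⇒ convergent index 7
step 0: (19, 1)  from 19·(1,0) + (0,1)
…
step 3: (137, 7)  from 3·(39,2) + (20,1)
step 4: (2642, 135)  from 19·(137,7) + (39,2)
…
step 6: (10705, 547)  from 1·(8063,412) + (2642,135)
step 7: (18768, 959)  from 1·(10705,547) + (8063,412)
(x₁, y₁) = (18768, 959);  18768² − 383·959² = 1 ✓
(x_2, y_2) = (18768·18768 + 383·959·959, 18768·959 + 959·18768) = (704475647, 35997024)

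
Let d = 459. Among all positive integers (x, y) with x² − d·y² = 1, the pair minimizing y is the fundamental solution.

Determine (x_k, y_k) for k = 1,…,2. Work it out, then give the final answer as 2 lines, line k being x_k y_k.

d=459: √d = [21; 2,2,1,4,21,4,1,2,2,42] (ℓ=10, even), read p_9/q_9
step 0: (21, 1)  from 21·(1,0) + (0,1)
…
step 3: (150, 7)  from 1·(107,5) + (43,2)
…
step 5: (14997, 700)  from 21·(707,33) + (150,7)
step 6: (60695, 2833)  from 4·(14997,700) + (707,33)
…
step 8: (212079, 9899)  from 2·(75692,3533) + (60695,2833)
step 9: (499850, 23331)  from 2·(212079,9899) + (75692,3533)
fundamental: x₁=499850, y₁=23331  (since 249850022500 − 459·544335561 = 1)
k=2:  x_2 = 499850·499850+459·23331·23331 = 499700044999,  y_2 = 499850·23331+23331·499850 = 23324000700

499850 23331
499700044999 23324000700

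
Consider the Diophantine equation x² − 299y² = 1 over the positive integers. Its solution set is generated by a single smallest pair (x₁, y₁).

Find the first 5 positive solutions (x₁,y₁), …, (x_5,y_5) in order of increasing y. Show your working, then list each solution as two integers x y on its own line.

415 24
344449 19920
285892255 16533576
237290227201 13722848160
196950602684575 11389947439224

d=299: √d = [17; 3,2,3,34] (ℓ=4, even), read p_3/q_3
step 0: (17, 1)  from 17·(1,0) + (0,1)
…
step 2: (121, 7)  from 2·(52,3) + (17,1)
step 3: (415, 24)  from 3·(121,7) + (52,3)
→ (415, 24).  Check: 415²=172225, 299·24²=172224, difference 1.
n=2: (415,24)∘(415,24) = (415·415+299·24·24, 415·24+24·415) = (344449,19920)
n=3: (344449,19920)∘(415,24) = (415·344449+299·24·19920, 415·19920+24·344449) = (285892255,16533576)
n=4: (285892255,16533576)∘(415,24) = (415·285892255+299·24·16533576, 415·16533576+24·285892255) = (237290227201,13722848160)
n=5: (237290227201,13722848160)∘(415,24) = (415·237290227201+299·24·13722848160, 415·13722848160+24·237290227201) = (196950602684575,11389947439224)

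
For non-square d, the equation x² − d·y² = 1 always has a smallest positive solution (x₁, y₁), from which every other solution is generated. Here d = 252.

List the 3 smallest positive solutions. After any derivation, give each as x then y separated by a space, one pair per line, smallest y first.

[15; 1,6,1,30] for √252; ℓ=4 ⇒ convergent index 3
k=0  a_k=15  p_k/q_k = 15/1
k=1  a_k=1  p_k/q_k = 16/1
k=2  a_k=6  p_k/q_k = 111/7
k=3  a_k=1  p_k/q_k = 127/8
→ (127, 8).  Check: 127²=16129, 252·8²=16128, difference 1.
(x_2, y_2) = (127·127 + 252·8·8, 127·8 + 8·127) = (32257, 2032)
(x_3, y_3) = (127·32257 + 252·8·2032, 127·2032 + 8·32257) = (8193151, 516120)

127 8
32257 2032
8193151 516120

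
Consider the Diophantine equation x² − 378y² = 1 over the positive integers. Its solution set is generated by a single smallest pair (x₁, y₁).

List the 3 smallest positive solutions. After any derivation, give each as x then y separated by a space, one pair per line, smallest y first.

√378 → a₀=19, period (2,3,1,4,1,3,2,38); ℓ=8 even so k=7
a_0=19:  p_0=19·1+0=19,  q_0=19·0+1=1
a_1=2:  p_1=2·19+1=39,  q_1=2·1+0=2
…
a_3=1:  p_3=1·136+39=175,  q_3=1·7+2=9
a_4=4:  p_4=4·175+136=836,  q_4=4·9+7=43
a_5=1:  p_5=1·836+175=1011,  q_5=1·43+9=52
a_6=3:  p_6=3·1011+836=3869,  q_6=3·52+43=199
a_7=2:  p_7=2·3869+1011=8749,  q_7=2·199+52=450
fundamental: x₁=8749, y₁=450  (since 76545001 − 378·202500 = 1)
n=2: (8749,450)∘(8749,450) = (8749·8749+378·450·450, 8749·450+450·8749) = (153090001,7874100)
n=3: (153090001,7874100)∘(8749,450) = (8749·153090001+378·450·7874100, 8749·7874100+450·153090001) = (2678768828749,137781001350)

8749 450
153090001 7874100
2678768828749 137781001350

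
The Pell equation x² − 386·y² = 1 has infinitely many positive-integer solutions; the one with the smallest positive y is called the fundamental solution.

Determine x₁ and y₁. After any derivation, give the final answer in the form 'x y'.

111555 5678

[19; 1,1,1,4,1,18,1,4,1,1,1,38] for √386; ℓ=12 ⇒ convergent index 11
a_0=19:  p_0=19·1+0=19,  q_0=19·0+1=1
…
a_3=1:  p_3=1·39+20=59,  q_3=1·2+1=3
a_4=4:  p_4=4·59+39=275,  q_4=4·3+2=14
a_5=1:  p_5=1·275+59=334,  q_5=1·14+3=17
…
a_7=1:  p_7=1·6287+334=6621,  q_7=1·320+17=337
a_8=4:  p_8=4·6621+6287=32771,  q_8=4·337+320=1668
…
a_10=1:  p_10=1·39392+32771=72163,  q_10=1·2005+1668=3673
a_11=1:  p_11=1·72163+39392=111555,  q_11=1·3673+2005=5678
→ (111555, 5678).  Check: 111555²=12444518025, 386·5678²=12444518024, difference 1.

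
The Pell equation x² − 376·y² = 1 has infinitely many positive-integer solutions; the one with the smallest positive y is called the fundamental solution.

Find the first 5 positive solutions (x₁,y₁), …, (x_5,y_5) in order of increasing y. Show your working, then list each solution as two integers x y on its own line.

2143295 110532
9187426914049 473805365880
39382732335491159615 2031009343327438668
168817626601983862467148801 8706104341013491514496240
723651950015758622280719887718975 37319499807142991581781109982932

√376 → a₀=19, period (2,1,1,3,1,…,1,2,38); ℓ=16 even so k=15
step 0: (19, 1)  from 19·(1,0) + (0,1)
…
step 5: (446, 23)  from 1·(349,18) + (97,5)
step 6: (1241, 64)  from 2·(446,23) + (349,18)
step 7: (2928, 151)  from 2·(1241,64) + (446,23)
step 8: (12953, 668)  from 4·(2928,151) + (1241,64)
…
step 11: (99455, 5129)  from 1·(70621,3642) + (28834,1487)
step 12: (368986, 19029)  from 3·(99455,5129) + (70621,3642)
step 13: (468441, 24158)  from 1·(368986,19029) + (99455,5129)
step 14: (837427, 43187)  from 1·(468441,24158) + (368986,19029)
step 15: (2143295, 110532)  from 2·(837427,43187) + (468441,24158)
(x₁, y₁) = (2143295, 110532);  2143295² − 376·110532² = 1 ✓
k=2:  x_2 = 2143295·2143295+376·110532·110532 = 9187426914049,  y_2 = 2143295·110532+110532·2143295 = 473805365880
k=3:  x_3 = 2143295·9187426914049+376·110532·473805365880 = 39382732335491159615,  y_3 = 2143295·473805365880+110532·9187426914049 = 2031009343327438668
k=4:  x_4 = 2143295·39382732335491159615+376·110532·2031009343327438668 = 168817626601983862467148801,  y_4 = 2143295·2031009343327438668+110532·39382732335491159615 = 8706104341013491514496240
k=5:  x_5 = 2143295·168817626601983862467148801+376·110532·8706104341013491514496240 = 723651950015758622280719887718975,  y_5 = 2143295·8706104341013491514496240+110532·168817626601983862467148801 = 37319499807142991581781109982932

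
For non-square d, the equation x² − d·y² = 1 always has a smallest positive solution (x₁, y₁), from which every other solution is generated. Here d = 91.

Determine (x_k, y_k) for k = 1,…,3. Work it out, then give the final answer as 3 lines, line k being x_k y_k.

1574 165
4954951 519420
15598184174 1635133995

√91 = [9; 1,1,5,1,5,1,1,18, …], period ℓ=8 (even) → k=7
i=0: a=9 ⇒ p=9, q=1
…
i=3: a=5 ⇒ p=105, q=11
…
i=6: a=1 ⇒ p=849, q=89
i=7: a=1 ⇒ p=1574, q=165
fundamental: x₁=1574, y₁=165  (since 2477476 − 91·27225 = 1)
k=2:  x_2 = 1574·1574+91·165·165 = 4954951,  y_2 = 1574·165+165·1574 = 519420
k=3:  x_3 = 1574·4954951+91·165·519420 = 15598184174,  y_3 = 1574·519420+165·4954951 = 1635133995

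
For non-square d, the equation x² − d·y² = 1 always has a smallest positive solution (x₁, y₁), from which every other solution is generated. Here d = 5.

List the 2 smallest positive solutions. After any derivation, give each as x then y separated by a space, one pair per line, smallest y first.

[2; 4] for √5; ℓ=1 ⇒ convergent index 1
a_0=2:  p_0=2·1+0=2,  q_0=2·0+1=1
a_1=4:  p_1=4·2+1=9,  q_1=4·1+0=4
(x₁, y₁) = (9, 4);  9² − 5·4² = 1 ✓
k=2:  x_2 = 9·9+5·4·4 = 161,  y_2 = 9·4+4·9 = 72

9 4
161 72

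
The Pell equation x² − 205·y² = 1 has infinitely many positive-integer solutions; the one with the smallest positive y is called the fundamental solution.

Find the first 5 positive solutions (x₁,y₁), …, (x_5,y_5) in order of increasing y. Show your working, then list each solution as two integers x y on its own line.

39689 2772
3150433441 220035816
250075105640009 17466002999676
19850461732342200961 1386416385888245712
1575689951139784122242249 110050959861571165127460

√205 = [14; 3,6,1,4,1,6,3,28, …], period ℓ=8 (even) → k=7
step 0: (14, 1)  from 14·(1,0) + (0,1)
…
step 2: (272, 19)  from 6·(43,3) + (14,1)
step 3: (315, 22)  from 1·(272,19) + (43,3)
…
step 6: (12614, 881)  from 6·(1847,129) + (1532,107)
step 7: (39689, 2772)  from 3·(12614,881) + (1847,129)
(x₁, y₁) = (39689, 2772);  39689² − 205·2772² = 1 ✓
k=2:  x_2 = 39689·39689+205·2772·2772 = 3150433441,  y_2 = 39689·2772+2772·39689 = 220035816
k=3:  x_3 = 39689·3150433441+205·2772·220035816 = 250075105640009,  y_3 = 39689·220035816+2772·3150433441 = 17466002999676
k=4:  x_4 = 39689·250075105640009+205·2772·17466002999676 = 19850461732342200961,  y_4 = 39689·17466002999676+2772·250075105640009 = 1386416385888245712
k=5:  x_5 = 39689·19850461732342200961+205·2772·1386416385888245712 = 1575689951139784122242249,  y_5 = 39689·1386416385888245712+2772·19850461732342200961 = 110050959861571165127460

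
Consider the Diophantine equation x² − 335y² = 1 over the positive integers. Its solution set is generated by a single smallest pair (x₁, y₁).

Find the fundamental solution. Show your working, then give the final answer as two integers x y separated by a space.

604 33

√335 = [18; 3,3,3,36, …], period ℓ=4 (even) → k=3
k=0  a_k=18  p_k/q_k = 18/1
…
k=2  a_k=3  p_k/q_k = 183/10
k=3  a_k=3  p_k/q_k = 604/33
fundamental: x₁=604, y₁=33  (since 364816 − 335·1089 = 1)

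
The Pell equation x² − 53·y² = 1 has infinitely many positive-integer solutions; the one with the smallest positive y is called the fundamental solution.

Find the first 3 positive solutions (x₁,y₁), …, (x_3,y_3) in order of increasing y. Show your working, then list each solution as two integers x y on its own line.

66249 9100
8777860001 1205731800
1163048894346249 159757052027300

√53 = [7; 3,1,1,3,14, …], period ℓ=5 (odd) → k=9
a_0=7:  p_0=7·1+0=7,  q_0=7·0+1=1
…
a_3=1:  p_3=1·29+22=51,  q_3=1·4+3=7
…
a_7=1:  p_7=1·7979+2599=10578,  q_7=1·1096+357=1453
a_8=1:  p_8=1·10578+7979=18557,  q_8=1·1453+1096=2549
a_9=3:  p_9=3·18557+10578=66249,  q_9=3·2549+1453=9100
→ (66249, 9100).  Check: 66249²=4388930001, 53·9100²=4388930000, difference 1.
(x_2, y_2) = (66249·66249 + 53·9100·9100, 66249·9100 + 9100·66249) = (8777860001, 1205731800)
(x_3, y_3) = (66249·8777860001 + 53·9100·1205731800, 66249·1205731800 + 9100·8777860001) = (1163048894346249, 159757052027300)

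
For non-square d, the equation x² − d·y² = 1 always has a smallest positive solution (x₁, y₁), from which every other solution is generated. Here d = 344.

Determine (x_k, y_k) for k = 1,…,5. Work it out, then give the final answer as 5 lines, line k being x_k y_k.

[18; 1,1,4,1,3,1,4,1,1,36] for √344; ℓ=10 ⇒ convergent index 9
i=0: a=18 ⇒ p=18, q=1
…
i=7: a=4 ⇒ p=4711, q=254
i=8: a=1 ⇒ p=5694, q=307
i=9: a=1 ⇒ p=10405, q=561
(x₁, y₁) = (10405, 561);  10405² − 344·561² = 1 ✓
(x_2, y_2) = (10405·10405 + 344·561·561, 10405·561 + 561·10405) = (216528049, 11674410)
(x_3, y_3) = (10405·216528049 + 344·561·11674410, 10405·11674410 + 561·216528049) = (4505948689285, 242944471539)
(x_4, y_4) = (10405·4505948689285 + 344·561·242944471539, 10405·242944471539 + 561·4505948689285) = (93768792007492801, 5055674441052180)
(x_5, y_5) = (10405·93768792007492801 + 344·561·5055674441052180, 10405·5055674441052180 + 561·93768792007492801) = (1951328557169976499525, 105208584875351394261)

10405 561
216528049 11674410
4505948689285 242944471539
93768792007492801 5055674441052180
1951328557169976499525 105208584875351394261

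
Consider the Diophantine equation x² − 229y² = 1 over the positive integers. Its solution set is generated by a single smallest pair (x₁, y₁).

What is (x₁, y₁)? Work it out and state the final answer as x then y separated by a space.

[15; 7,1,1,7,30] for √229; ℓ=5 ⇒ convergent index 9
k=0  a_k=15  p_k/q_k = 15/1
k=1  a_k=7  p_k/q_k = 106/7
k=2  a_k=1  p_k/q_k = 121/8
k=3  a_k=1  p_k/q_k = 227/15
…
k=5  a_k=30  p_k/q_k = 51527/3405
…
k=8  a_k=1  p_k/q_k = 776325/51301
k=9  a_k=7  p_k/q_k = 5848201/386460
(x₁, y₁) = (5848201, 386460);  5848201² − 229·386460² = 1 ✓

5848201 386460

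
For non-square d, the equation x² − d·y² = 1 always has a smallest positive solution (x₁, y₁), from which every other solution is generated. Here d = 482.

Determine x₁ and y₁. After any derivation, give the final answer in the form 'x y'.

483 22

d=482: √d = [21; 1,20,1,42] (ℓ=4, even), read p_3/q_3
step 0: (21, 1)  from 21·(1,0) + (0,1)
…
step 2: (461, 21)  from 20·(22,1) + (21,1)
step 3: (483, 22)  from 1·(461,21) + (22,1)
→ (483, 22).  Check: 483²=233289, 482·22²=233288, difference 1.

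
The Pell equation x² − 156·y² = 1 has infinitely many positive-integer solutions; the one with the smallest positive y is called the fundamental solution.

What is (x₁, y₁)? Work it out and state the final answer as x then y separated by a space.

25 2

√156 = [12; 2,24, …], period ℓ=2 (even) → k=1
i=0: a=12 ⇒ p=12, q=1
i=1: a=2 ⇒ p=25, q=2
→ (25, 2).  Check: 25²=625, 156·2²=624, difference 1.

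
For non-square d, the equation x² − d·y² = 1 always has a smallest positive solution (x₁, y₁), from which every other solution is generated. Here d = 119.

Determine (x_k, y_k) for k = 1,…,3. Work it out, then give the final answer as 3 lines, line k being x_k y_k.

√119 = [10; 1,9,1,20, …], period ℓ=4 (even) → k=3
step 0: (10, 1)  from 10·(1,0) + (0,1)
step 1: (11, 1)  from 1·(10,1) + (1,0)
step 2: (109, 10)  from 9·(11,1) + (10,1)
step 3: (120, 11)  from 1·(109,10) + (11,1)
→ (120, 11).  Check: 120²=14400, 119·11²=14399, difference 1.
(120+11√119)^2 = 28799 + 2640√119
(120+11√119)^3 = 6911640 + 633589√119

120 11
28799 2640
6911640 633589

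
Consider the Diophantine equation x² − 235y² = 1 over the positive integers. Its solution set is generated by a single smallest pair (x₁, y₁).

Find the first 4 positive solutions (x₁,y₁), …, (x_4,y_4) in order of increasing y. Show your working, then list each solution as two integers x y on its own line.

46 3
4231 276
389206 25389
35802721 2335512

d=235: √d = [15; 3,30] (ℓ=2, even), read p_1/q_1
i=0: a=15 ⇒ p=15, q=1
i=1: a=3 ⇒ p=46, q=3
→ (46, 3).  Check: 46²=2116, 235·3²=2115, difference 1.
k=2:  x_2 = 46·46+235·3·3 = 4231,  y_2 = 46·3+3·46 = 276
k=3:  x_3 = 46·4231+235·3·276 = 389206,  y_3 = 46·276+3·4231 = 25389
k=4:  x_4 = 46·389206+235·3·25389 = 35802721,  y_4 = 46·25389+3·389206 = 2335512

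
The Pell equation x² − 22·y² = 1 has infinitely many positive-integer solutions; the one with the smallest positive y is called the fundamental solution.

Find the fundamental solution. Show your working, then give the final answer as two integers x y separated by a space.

197 42

[4; 1,2,4,2,1,8] for √22; ℓ=6 ⇒ convergent index 5
step 0: (4, 1)  from 4·(1,0) + (0,1)
…
step 3: (61, 13)  from 4·(14,3) + (5,1)
step 4: (136, 29)  from 2·(61,13) + (14,3)
step 5: (197, 42)  from 1·(136,29) + (61,13)
fundamental: x₁=197, y₁=42  (since 38809 − 22·1764 = 1)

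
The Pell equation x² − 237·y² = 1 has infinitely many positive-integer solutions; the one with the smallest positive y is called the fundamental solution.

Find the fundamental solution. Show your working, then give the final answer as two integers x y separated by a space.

[15; 2,1,1,7,10,7,1,1,2,30] for √237; ℓ=10 ⇒ convergent index 9
step 0: (15, 1)  from 15·(1,0) + (0,1)
step 1: (31, 2)  from 2·(15,1) + (1,0)
…
step 4: (585, 38)  from 7·(77,5) + (46,3)
…
step 8: (90075, 5851)  from 1·(48001,3118) + (42074,2733)
step 9: (228151, 14820)  from 2·(90075,5851) + (48001,3118)
fundamental: x₁=228151, y₁=14820  (since 52052878801 − 237·219632400 = 1)

228151 14820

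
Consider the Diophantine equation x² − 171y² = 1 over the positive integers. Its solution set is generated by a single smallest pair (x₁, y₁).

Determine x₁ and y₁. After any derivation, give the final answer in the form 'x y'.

[13; 13,26] for √171; ℓ=2 ⇒ convergent index 1
k=0  a_k=13  p_k/q_k = 13/1
k=1  a_k=13  p_k/q_k = 170/13
fundamental: x₁=170, y₁=13  (since 28900 − 171·169 = 1)

170 13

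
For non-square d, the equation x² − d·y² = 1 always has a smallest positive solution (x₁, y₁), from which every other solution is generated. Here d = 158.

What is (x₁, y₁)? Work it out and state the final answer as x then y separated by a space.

√158 → a₀=12, period (1,1,3,12,3,1,1,24); ℓ=8 even so k=7
k=0  a_k=12  p_k/q_k = 12/1
k=1  a_k=1  p_k/q_k = 13/1
k=2  a_k=1  p_k/q_k = 25/2
…
k=5  a_k=3  p_k/q_k = 3331/265
k=6  a_k=1  p_k/q_k = 4412/351
k=7  a_k=1  p_k/q_k = 7743/616
fundamental: x₁=7743, y₁=616  (since 59954049 − 158·379456 = 1)

7743 616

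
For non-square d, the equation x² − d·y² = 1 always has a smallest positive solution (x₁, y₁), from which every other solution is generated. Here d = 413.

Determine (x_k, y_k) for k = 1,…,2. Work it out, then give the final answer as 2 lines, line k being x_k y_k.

d=413: √d = [20; 3,9,1,4,1,9,3,40] (ℓ=8, even), read p_7/q_7
i=0: a=20 ⇒ p=20, q=1
…
i=3: a=1 ⇒ p=630, q=31
…
i=6: a=9 ⇒ p=36560, q=1799
i=7: a=3 ⇒ p=113399, q=5580
→ (113399, 5580).  Check: 113399²=12859333201, 413·5580²=12859333200, difference 1.
(x_2, y_2) = (113399·113399 + 413·5580·5580, 113399·5580 + 5580·113399) = (25718666401, 1265532840)

113399 5580
25718666401 1265532840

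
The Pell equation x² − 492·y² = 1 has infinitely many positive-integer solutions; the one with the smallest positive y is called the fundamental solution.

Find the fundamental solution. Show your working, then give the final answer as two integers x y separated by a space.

[22; 5,1,1,10,1,1,5,44] for √492; ℓ=8 ⇒ convergent index 7
k=0  a_k=22  p_k/q_k = 22/1
k=1  a_k=5  p_k/q_k = 111/5
k=2  a_k=1  p_k/q_k = 133/6
k=3  a_k=1  p_k/q_k = 244/11
k=4  a_k=10  p_k/q_k = 2573/116
k=5  a_k=1  p_k/q_k = 2817/127
k=6  a_k=1  p_k/q_k = 5390/243
k=7  a_k=5  p_k/q_k = 29767/1342
fundamental: x₁=29767, y₁=1342  (since 886074289 − 492·1800964 = 1)

29767 1342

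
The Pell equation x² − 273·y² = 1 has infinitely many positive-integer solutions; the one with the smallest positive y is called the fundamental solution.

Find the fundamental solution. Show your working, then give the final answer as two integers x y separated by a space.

727 44

√273 → a₀=16, period (1,1,10,1,1,32); ℓ=6 even so k=5
step 0: (16, 1)  from 16·(1,0) + (0,1)
step 1: (17, 1)  from 1·(16,1) + (1,0)
step 2: (33, 2)  from 1·(17,1) + (16,1)
…
step 4: (380, 23)  from 1·(347,21) + (33,2)
step 5: (727, 44)  from 1·(380,23) + (347,21)
→ (727, 44).  Check: 727²=528529, 273·44²=528528, difference 1.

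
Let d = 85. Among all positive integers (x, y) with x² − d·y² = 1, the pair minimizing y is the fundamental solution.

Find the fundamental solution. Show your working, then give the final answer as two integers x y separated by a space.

√85 = [9; 4,1,1,4,18, …], period ℓ=5 (odd) → k=9
i=0: a=9 ⇒ p=9, q=1
…
i=2: a=1 ⇒ p=46, q=5
…
i=5: a=18 ⇒ p=6887, q=747
…
i=7: a=1 ⇒ p=34813, q=3776
i=8: a=1 ⇒ p=62739, q=6805
i=9: a=4 ⇒ p=285769, q=30996
fundamental: x₁=285769, y₁=30996  (since 81663921361 − 85·960752016 = 1)

285769 30996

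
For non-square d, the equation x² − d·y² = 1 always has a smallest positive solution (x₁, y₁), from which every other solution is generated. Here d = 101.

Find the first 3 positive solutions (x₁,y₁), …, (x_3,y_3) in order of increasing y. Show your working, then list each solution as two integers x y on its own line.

201 20
80801 8040
32481801 3232060

√101 = [10; 20, …], period ℓ=1 (odd) → k=1
i=0: a=10 ⇒ p=10, q=1
i=1: a=20 ⇒ p=201, q=20
→ (201, 20).  Check: 201²=40401, 101·20²=40400, difference 1.
(201+20√101)^2 = 80801 + 8040√101
(201+20√101)^3 = 32481801 + 3232060√101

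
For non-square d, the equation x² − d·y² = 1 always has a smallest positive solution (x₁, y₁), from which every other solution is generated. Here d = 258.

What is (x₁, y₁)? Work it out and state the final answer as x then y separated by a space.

d=258: √d = [16; 16,32] (ℓ=2, even), read p_1/q_1
step 0: (16, 1)  from 16·(1,0) + (0,1)
step 1: (257, 16)  from 16·(16,1) + (1,0)
fundamental: x₁=257, y₁=16  (since 66049 − 258·256 = 1)

257 16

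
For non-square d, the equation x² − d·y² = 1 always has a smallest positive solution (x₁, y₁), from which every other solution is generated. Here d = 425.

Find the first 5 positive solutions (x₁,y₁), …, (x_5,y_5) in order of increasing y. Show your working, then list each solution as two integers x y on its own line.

143649 6968
41270070401 2001892464
11856808685922849 575139701115304
3406437421806992601601 165236485849022716128
978662658398448551768841249 47472111910877388597026840

√425 → a₀=20, period (1,1,1,1,1,1,40); ℓ=7 odd so k=13
i=0: a=20 ⇒ p=20, q=1
…
i=2: a=1 ⇒ p=41, q=2
i=3: a=1 ⇒ p=62, q=3
…
i=6: a=1 ⇒ p=268, q=13
…
i=10: a=1 ⇒ p=33191, q=1610
i=11: a=1 ⇒ p=55229, q=2679
i=12: a=1 ⇒ p=88420, q=4289
i=13: a=1 ⇒ p=143649, q=6968
(x₁, y₁) = (143649, 6968);  143649² − 425·6968² = 1 ✓
(143649+6968√425)^2 = 41270070401 + 2001892464√425
(143649+6968√425)^3 = 11856808685922849 + 575139701115304√425
(143649+6968√425)^4 = 3406437421806992601601 + 165236485849022716128√425
(143649+6968√425)^5 = 978662658398448551768841249 + 47472111910877388597026840√425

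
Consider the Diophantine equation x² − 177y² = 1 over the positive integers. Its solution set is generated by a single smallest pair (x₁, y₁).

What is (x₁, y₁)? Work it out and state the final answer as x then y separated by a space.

d=177: √d = [13; 3,3,2,8,2,3,3,26] (ℓ=8, even), read p_7/q_7
k=0  a_k=13  p_k/q_k = 13/1
k=1  a_k=3  p_k/q_k = 40/3
…
k=3  a_k=2  p_k/q_k = 306/23
k=4  a_k=8  p_k/q_k = 2581/194
k=5  a_k=2  p_k/q_k = 5468/411
k=6  a_k=3  p_k/q_k = 18985/1427
k=7  a_k=3  p_k/q_k = 62423/4692
(x₁, y₁) = (62423, 4692);  62423² − 177·4692² = 1 ✓

62423 4692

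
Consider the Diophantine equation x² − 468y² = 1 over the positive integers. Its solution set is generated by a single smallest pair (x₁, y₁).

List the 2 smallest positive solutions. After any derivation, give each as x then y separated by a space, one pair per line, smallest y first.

√468 → a₀=21, period (1,1,1,2,1,1,1,42); ℓ=8 even so k=7
k=0  a_k=21  p_k/q_k = 21/1
k=1  a_k=1  p_k/q_k = 22/1
k=2  a_k=1  p_k/q_k = 43/2
k=3  a_k=1  p_k/q_k = 65/3
k=4  a_k=2  p_k/q_k = 173/8
k=5  a_k=1  p_k/q_k = 238/11
k=6  a_k=1  p_k/q_k = 411/19
k=7  a_k=1  p_k/q_k = 649/30
(x₁, y₁) = (649, 30);  649² − 468·30² = 1 ✓
(649+30√468)^2 = 842401 + 38940√468

649 30
842401 38940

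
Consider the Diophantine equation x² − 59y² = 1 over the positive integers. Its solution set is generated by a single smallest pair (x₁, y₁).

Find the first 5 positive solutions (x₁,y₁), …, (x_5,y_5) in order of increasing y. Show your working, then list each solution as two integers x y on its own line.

530 69
561799 73140
595506410 77528331
631236232801 82179957720
669109811262650 87110677654869

[7; 1,2,7,2,1,14] for √59; ℓ=6 ⇒ convergent index 5
a_0=7:  p_0=7·1+0=7,  q_0=7·0+1=1
…
a_4=2:  p_4=2·169+23=361,  q_4=2·22+3=47
a_5=1:  p_5=1·361+169=530,  q_5=1·47+22=69
fundamental: x₁=530, y₁=69  (since 280900 − 59·4761 = 1)
k=2:  x_2 = 530·530+59·69·69 = 561799,  y_2 = 530·69+69·530 = 73140
k=3:  x_3 = 530·561799+59·69·73140 = 595506410,  y_3 = 530·73140+69·561799 = 77528331
k=4:  x_4 = 530·595506410+59·69·77528331 = 631236232801,  y_4 = 530·77528331+69·595506410 = 82179957720
k=5:  x_5 = 530·631236232801+59·69·82179957720 = 669109811262650,  y_5 = 530·82179957720+69·631236232801 = 87110677654869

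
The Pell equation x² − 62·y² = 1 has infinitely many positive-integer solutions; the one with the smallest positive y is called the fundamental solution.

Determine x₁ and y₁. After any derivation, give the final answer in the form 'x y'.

d=62: √d = [7; 1,6,1,14] (ℓ=4, even), read p_3/q_3
step 0: (7, 1)  from 7·(1,0) + (0,1)
…
step 2: (55, 7)  from 6·(8,1) + (7,1)
step 3: (63, 8)  from 1·(55,7) + (8,1)
→ (63, 8).  Check: 63²=3969, 62·8²=3968, difference 1.

63 8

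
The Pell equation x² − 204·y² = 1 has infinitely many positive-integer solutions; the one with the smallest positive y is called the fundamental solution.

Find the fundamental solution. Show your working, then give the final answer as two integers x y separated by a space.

4999 350

d=204: √d = [14; 3,1,1,6,1,1,3,28] (ℓ=8, even), read p_7/q_7
k=0  a_k=14  p_k/q_k = 14/1
k=1  a_k=3  p_k/q_k = 43/3
…
k=6  a_k=1  p_k/q_k = 1414/99
k=7  a_k=3  p_k/q_k = 4999/350
(x₁, y₁) = (4999, 350);  4999² − 204·350² = 1 ✓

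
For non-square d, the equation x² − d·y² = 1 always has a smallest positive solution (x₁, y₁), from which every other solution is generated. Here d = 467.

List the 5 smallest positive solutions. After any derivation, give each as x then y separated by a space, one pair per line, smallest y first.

1625626 75225
5285319783751 244575431700
17183906517558380626 795176361465413175
55869210433019434807260001 2585318735566902940613400
181644882158758119549456134390626 8405522709648569143113732563625

√467 → a₀=21, period (1,1,1,1,3,…,1,1,42); ℓ=14 even so k=13
k=0  a_k=21  p_k/q_k = 21/1
…
k=3  a_k=1  p_k/q_k = 65/3
k=4  a_k=1  p_k/q_k = 108/5
k=5  a_k=3  p_k/q_k = 389/18
…
k=7  a_k=21  p_k/q_k = 27164/1257
…
k=9  a_k=3  p_k/q_k = 275465/12747
k=10  a_k=1  p_k/q_k = 358232/16577
…
k=12  a_k=1  p_k/q_k = 991929/45901
k=13  a_k=1  p_k/q_k = 1625626/75225
→ (1625626, 75225).  Check: 1625626²=2642659891876, 467·75225²=2642659891875, difference 1.
k=2:  x_2 = 1625626·1625626+467·75225·75225 = 5285319783751,  y_2 = 1625626·75225+75225·1625626 = 244575431700
k=3:  x_3 = 1625626·5285319783751+467·75225·244575431700 = 17183906517558380626,  y_3 = 1625626·244575431700+75225·5285319783751 = 795176361465413175
k=4:  x_4 = 1625626·17183906517558380626+467·75225·795176361465413175 = 55869210433019434807260001,  y_4 = 1625626·795176361465413175+75225·17183906517558380626 = 2585318735566902940613400
k=5:  x_5 = 1625626·55869210433019434807260001+467·75225·2585318735566902940613400 = 181644882158758119549456134390626,  y_5 = 1625626·2585318735566902940613400+75225·55869210433019434807260001 = 8405522709648569143113732563625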